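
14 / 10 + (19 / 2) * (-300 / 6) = -2368 / 5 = -473.60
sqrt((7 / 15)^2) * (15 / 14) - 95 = -189 / 2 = -94.50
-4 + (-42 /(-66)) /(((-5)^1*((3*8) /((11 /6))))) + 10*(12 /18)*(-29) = -142087 /720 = -197.34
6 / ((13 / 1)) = 6 / 13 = 0.46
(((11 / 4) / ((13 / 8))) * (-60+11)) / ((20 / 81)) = -43659 / 130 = -335.84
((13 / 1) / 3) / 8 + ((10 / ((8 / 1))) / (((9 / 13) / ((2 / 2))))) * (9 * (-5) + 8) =-4771 / 72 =-66.26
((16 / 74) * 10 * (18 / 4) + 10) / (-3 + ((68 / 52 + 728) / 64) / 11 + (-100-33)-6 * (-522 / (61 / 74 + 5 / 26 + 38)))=-125381576320 / 347556344381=-0.36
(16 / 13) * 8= 128 / 13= 9.85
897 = 897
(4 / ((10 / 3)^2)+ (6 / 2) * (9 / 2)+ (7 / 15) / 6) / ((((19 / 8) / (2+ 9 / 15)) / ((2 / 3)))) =652288 / 64125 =10.17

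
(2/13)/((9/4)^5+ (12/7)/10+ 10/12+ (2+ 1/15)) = 14336/5659667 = 0.00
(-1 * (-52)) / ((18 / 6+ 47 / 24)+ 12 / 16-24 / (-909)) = 9.07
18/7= 2.57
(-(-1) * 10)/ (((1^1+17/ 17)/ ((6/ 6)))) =5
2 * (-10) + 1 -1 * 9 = -28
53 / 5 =10.60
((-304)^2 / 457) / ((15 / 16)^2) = 230.09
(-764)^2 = 583696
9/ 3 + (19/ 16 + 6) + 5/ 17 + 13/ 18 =27427/ 2448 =11.20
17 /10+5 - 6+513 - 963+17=-4323 /10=-432.30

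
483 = 483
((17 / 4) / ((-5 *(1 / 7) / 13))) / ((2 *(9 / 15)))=-1547 / 24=-64.46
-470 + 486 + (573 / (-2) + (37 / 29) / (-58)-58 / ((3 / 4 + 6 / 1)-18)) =-10042793 / 37845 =-265.37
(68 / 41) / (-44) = -17 / 451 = -0.04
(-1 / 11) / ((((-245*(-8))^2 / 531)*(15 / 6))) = -531 / 105644000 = -0.00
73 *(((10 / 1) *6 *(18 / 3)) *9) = 236520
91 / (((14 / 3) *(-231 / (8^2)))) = -416 / 77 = -5.40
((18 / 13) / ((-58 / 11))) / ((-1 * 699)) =33 / 87841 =0.00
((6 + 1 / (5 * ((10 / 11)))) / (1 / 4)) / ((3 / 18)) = 3732 / 25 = 149.28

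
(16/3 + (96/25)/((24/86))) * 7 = 10024/75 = 133.65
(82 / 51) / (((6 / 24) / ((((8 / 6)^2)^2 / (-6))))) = -41984 / 12393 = -3.39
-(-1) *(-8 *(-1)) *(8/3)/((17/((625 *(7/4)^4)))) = 1500625/204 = 7356.00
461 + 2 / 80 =18441 / 40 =461.02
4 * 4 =16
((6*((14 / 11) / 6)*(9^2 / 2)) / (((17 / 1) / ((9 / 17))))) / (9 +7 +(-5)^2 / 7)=35721 / 435523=0.08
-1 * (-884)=884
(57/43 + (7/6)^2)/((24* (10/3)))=4159/123840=0.03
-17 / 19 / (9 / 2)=-34 / 171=-0.20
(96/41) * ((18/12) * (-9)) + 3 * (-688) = -85920/41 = -2095.61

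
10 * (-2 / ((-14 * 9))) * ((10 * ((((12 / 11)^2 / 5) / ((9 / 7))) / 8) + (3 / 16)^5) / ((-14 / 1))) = -146947655 / 55953063936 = -0.00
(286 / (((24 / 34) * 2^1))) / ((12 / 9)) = 2431 / 16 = 151.94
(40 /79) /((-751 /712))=-28480 /59329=-0.48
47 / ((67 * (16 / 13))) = 611 / 1072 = 0.57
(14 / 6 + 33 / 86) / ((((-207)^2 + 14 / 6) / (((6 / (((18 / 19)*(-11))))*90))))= -10515 / 3200318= -0.00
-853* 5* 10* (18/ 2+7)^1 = -682400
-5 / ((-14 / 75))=375 / 14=26.79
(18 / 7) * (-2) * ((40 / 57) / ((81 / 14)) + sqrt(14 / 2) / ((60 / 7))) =-3 * sqrt(7) / 5 - 320 / 513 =-2.21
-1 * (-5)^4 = -625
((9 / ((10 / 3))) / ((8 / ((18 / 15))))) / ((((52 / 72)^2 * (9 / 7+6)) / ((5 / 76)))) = 15309 / 2183480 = 0.01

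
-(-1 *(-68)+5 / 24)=-68.21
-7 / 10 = -0.70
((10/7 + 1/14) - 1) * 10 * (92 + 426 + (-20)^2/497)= 1289230/497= 2594.02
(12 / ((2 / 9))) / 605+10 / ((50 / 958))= 115972 / 605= 191.69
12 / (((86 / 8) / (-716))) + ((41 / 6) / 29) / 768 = -4592662813 / 5746176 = -799.26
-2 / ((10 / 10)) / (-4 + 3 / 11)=22 / 41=0.54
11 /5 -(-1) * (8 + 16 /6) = 193 /15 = 12.87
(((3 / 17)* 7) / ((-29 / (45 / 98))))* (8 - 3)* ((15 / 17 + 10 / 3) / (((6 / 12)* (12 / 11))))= -177375 / 234668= -0.76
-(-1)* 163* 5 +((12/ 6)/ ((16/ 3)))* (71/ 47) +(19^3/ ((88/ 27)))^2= 1612229860807/ 363968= 4429592.33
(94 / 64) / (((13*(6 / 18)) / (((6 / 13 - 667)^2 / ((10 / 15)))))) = 31759781175 / 140608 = 225874.64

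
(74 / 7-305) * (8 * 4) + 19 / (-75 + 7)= -4484869 / 476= -9421.99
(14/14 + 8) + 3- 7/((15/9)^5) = 35799/3125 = 11.46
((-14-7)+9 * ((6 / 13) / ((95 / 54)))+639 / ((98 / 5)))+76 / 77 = 19903633 / 1331330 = 14.95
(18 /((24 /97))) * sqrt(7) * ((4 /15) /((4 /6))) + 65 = 141.99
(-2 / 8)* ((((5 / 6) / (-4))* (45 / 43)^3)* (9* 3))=4100625 / 2544224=1.61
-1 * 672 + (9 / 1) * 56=-168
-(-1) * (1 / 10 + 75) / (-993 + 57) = -751 / 9360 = -0.08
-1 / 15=-0.07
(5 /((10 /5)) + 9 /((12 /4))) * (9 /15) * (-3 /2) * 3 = -297 /20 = -14.85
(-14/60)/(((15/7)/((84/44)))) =-343/1650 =-0.21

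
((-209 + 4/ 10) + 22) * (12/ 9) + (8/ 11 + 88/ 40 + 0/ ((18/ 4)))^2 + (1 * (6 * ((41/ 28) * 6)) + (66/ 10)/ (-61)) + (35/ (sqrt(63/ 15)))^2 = 403164116/ 3875025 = 104.04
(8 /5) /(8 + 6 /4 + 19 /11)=176 /1235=0.14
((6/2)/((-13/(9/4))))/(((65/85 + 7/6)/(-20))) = 13770/2561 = 5.38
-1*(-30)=30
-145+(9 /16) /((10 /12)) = -5773 /40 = -144.32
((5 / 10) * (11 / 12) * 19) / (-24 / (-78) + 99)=0.09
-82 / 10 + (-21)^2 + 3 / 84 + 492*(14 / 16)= 120867 / 140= 863.34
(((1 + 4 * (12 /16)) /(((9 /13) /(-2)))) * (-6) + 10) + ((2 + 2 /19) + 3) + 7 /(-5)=23666 /285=83.04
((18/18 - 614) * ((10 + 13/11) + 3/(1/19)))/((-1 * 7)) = 459750/77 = 5970.78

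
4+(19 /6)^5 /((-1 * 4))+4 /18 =-2344771 /31104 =-75.38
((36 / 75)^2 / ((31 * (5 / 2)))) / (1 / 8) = 0.02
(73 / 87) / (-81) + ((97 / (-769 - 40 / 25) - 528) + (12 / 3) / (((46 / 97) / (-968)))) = -5428765544648 / 624498093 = -8693.01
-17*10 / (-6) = 85 / 3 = 28.33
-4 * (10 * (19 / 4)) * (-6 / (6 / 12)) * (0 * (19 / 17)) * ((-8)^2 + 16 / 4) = 0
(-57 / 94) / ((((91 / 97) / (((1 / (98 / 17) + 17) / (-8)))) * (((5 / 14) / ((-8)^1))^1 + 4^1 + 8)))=9305307 / 80176642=0.12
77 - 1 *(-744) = 821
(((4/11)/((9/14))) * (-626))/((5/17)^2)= -10131184/2475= -4093.41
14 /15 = 0.93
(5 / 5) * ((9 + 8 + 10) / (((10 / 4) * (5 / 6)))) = 324 / 25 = 12.96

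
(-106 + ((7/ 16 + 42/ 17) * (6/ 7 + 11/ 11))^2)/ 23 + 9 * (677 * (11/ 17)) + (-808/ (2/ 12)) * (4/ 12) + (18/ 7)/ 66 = 304402471477/ 131025664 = 2323.23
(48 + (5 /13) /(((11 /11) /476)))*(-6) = -18024 /13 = -1386.46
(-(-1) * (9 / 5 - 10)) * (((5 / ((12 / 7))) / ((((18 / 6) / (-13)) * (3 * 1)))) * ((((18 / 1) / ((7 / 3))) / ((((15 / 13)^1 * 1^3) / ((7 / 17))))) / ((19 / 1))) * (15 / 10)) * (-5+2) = -145509 / 6460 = -22.52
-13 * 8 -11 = -115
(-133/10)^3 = -2352.64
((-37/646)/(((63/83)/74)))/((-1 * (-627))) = -113627/12758823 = -0.01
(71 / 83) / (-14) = -71 / 1162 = -0.06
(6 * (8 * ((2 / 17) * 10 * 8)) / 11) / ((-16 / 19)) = -9120 / 187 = -48.77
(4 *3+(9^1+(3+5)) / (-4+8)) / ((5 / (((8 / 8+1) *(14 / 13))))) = 7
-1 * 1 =-1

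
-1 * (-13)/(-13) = -1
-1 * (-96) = 96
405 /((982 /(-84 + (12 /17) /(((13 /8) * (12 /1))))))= -3757590 /108511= -34.63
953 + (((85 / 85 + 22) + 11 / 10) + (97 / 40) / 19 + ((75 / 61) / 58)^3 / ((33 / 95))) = 5653215482892254 / 5784952391405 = 977.23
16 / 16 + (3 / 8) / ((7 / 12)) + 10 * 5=51.64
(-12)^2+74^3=405368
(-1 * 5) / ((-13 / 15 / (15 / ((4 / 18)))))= 10125 / 26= 389.42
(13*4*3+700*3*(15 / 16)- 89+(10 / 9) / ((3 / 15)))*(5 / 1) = 367435 / 36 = 10206.53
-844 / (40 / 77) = -16247 / 10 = -1624.70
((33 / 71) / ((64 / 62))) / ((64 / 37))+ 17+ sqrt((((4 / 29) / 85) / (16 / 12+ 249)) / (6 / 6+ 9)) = sqrt(2221458) / 1851215+ 2509787 / 145408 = 17.26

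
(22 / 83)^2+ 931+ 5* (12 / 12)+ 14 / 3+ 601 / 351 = 2278878859 / 2418039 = 942.45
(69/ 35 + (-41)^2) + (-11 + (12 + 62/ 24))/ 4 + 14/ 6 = 1686.20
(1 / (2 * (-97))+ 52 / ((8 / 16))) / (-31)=-20175 / 6014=-3.35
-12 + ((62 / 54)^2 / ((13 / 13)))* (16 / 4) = -4904 / 729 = -6.73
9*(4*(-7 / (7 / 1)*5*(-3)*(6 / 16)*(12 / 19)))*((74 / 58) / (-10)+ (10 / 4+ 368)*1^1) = 26100144 / 551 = 47368.68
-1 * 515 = -515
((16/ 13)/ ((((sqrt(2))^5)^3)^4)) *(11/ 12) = 11/ 10468982784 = 0.00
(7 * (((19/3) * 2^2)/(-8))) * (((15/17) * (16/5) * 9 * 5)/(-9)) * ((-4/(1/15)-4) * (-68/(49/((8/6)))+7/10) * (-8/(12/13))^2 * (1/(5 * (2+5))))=5560116224/112455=49443.03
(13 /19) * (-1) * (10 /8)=-65 /76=-0.86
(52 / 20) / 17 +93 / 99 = 3064 / 2805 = 1.09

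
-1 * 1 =-1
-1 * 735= -735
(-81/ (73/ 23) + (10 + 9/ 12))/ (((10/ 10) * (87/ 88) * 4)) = -47443/ 12702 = -3.74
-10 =-10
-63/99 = -7/11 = -0.64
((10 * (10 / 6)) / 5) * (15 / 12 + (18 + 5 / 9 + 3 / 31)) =66.34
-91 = -91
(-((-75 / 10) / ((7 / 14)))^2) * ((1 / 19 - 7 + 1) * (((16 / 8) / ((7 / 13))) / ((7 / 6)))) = 3966300 / 931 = 4260.26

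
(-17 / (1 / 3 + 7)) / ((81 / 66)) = -17 / 9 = -1.89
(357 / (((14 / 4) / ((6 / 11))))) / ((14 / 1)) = 306 / 77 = 3.97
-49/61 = -0.80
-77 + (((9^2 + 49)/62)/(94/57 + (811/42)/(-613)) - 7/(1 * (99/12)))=-76.55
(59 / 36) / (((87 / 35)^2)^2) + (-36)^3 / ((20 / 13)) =-312730154753897 / 10312156980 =-30326.36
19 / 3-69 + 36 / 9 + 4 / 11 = -1924 / 33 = -58.30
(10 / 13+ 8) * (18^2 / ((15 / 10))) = 24624 / 13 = 1894.15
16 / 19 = 0.84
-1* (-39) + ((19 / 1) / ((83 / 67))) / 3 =10984 / 249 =44.11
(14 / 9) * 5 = 70 / 9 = 7.78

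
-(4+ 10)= -14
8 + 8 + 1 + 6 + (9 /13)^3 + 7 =66639 /2197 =30.33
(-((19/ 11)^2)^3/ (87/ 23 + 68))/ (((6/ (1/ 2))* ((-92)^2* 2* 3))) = -47045881/ 77496751702656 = -0.00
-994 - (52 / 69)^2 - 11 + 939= -316930 / 4761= -66.57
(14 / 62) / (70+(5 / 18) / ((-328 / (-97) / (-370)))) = 20664 / 3624365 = 0.01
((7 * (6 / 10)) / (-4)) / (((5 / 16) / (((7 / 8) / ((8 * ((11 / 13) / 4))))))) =-1911 / 1100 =-1.74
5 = 5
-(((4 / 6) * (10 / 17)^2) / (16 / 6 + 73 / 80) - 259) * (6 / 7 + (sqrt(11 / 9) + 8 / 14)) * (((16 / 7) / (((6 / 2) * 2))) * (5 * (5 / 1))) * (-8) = -342832048000 / 12164299 - 34283204800 * sqrt(11) / 5213271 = -49994.05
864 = 864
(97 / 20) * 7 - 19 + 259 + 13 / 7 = 38613 / 140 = 275.81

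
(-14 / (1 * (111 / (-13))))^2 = 33124 / 12321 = 2.69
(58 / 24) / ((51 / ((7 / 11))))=203 / 6732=0.03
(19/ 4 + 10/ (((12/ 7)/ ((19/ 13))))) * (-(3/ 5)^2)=-6213/ 1300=-4.78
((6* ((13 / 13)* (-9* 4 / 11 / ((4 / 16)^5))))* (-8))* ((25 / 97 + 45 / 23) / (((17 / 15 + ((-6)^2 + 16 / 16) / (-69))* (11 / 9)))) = 590030438400 / 1208911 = 488067.72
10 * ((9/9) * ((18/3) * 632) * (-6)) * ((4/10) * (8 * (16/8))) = -1456128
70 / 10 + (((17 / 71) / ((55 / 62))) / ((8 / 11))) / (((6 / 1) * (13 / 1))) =775847 / 110760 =7.00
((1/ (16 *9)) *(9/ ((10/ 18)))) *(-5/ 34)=-9/ 544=-0.02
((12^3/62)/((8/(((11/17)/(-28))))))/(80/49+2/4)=-378/10013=-0.04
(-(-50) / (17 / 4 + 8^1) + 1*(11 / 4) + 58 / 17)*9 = 307179 / 3332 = 92.19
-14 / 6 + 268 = 797 / 3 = 265.67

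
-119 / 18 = -6.61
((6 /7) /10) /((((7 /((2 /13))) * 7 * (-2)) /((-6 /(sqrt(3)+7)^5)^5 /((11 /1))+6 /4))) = -12724724242851313648980102246045562203 /63043939332082244139096357804553543471360 - 17325345005944835376609 * sqrt(3) /693483332652904685530059935850088978184960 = -0.00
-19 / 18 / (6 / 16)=-76 / 27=-2.81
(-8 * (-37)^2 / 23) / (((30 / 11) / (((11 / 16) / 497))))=-165649 / 685860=-0.24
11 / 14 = 0.79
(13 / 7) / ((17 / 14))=26 / 17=1.53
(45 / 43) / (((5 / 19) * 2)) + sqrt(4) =343 / 86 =3.99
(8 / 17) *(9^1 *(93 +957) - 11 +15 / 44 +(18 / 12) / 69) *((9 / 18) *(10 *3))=286579050 / 4301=66630.80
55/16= 3.44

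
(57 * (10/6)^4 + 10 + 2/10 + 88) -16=70472/135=522.01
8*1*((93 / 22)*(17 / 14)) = 41.06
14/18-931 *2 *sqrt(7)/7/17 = 7/9-266 *sqrt(7)/17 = -40.62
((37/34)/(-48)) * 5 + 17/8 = 3283/1632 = 2.01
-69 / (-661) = 69 / 661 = 0.10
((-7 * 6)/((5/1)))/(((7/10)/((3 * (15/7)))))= -540/7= -77.14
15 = 15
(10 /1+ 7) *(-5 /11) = -85 /11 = -7.73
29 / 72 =0.40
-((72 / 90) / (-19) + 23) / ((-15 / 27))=19629 / 475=41.32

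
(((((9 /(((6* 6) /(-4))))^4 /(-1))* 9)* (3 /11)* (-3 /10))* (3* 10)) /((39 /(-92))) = -7452 /143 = -52.11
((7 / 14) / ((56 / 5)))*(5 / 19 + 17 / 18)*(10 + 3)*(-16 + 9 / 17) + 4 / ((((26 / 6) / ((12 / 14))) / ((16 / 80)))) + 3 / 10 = -10.38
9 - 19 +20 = 10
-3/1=-3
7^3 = 343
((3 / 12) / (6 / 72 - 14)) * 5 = -15 / 167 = -0.09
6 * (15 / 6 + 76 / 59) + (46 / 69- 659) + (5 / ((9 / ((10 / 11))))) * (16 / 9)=-634.71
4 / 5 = 0.80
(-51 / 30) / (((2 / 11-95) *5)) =187 / 52150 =0.00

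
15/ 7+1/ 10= 157/ 70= 2.24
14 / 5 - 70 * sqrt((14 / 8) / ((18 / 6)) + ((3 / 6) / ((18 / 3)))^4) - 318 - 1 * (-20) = -1476 / 5 - 35 * sqrt(12097) / 72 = -348.67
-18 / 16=-9 / 8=-1.12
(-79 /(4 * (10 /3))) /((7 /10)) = -237 /28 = -8.46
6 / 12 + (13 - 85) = -143 / 2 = -71.50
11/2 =5.50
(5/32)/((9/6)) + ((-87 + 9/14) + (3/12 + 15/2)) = -26377/336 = -78.50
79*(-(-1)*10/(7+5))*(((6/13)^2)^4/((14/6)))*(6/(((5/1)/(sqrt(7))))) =398068992*sqrt(7)/5710115047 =0.18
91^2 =8281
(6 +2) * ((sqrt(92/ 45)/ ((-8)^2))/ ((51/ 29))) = 29 * sqrt(115)/ 3060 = 0.10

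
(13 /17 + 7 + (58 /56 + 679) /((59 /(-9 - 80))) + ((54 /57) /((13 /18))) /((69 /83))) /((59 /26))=-162173549913 /362044886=-447.94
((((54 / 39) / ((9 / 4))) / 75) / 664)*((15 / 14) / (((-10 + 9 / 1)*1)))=-1 / 75530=-0.00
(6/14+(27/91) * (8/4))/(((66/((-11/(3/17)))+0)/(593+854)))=-762569/546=-1396.65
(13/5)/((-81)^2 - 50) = 13/32555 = 0.00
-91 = -91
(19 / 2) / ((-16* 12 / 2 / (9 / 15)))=-19 / 320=-0.06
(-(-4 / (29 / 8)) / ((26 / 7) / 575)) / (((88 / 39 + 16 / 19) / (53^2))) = 154861.19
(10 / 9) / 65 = 2 / 117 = 0.02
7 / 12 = 0.58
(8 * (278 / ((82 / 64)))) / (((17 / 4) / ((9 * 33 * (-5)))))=-422737920 / 697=-606510.65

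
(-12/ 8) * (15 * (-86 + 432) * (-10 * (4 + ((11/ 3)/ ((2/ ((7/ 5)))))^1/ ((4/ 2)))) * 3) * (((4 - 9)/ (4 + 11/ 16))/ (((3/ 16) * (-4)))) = 1754912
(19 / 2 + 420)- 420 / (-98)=6073 / 14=433.79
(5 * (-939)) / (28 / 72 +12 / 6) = -84510 / 43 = -1965.35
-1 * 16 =-16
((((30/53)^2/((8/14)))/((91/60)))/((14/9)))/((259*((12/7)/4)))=20250/9457903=0.00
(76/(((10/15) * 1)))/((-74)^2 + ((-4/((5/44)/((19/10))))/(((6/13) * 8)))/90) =1539000/73923283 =0.02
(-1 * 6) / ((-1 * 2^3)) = 3 / 4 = 0.75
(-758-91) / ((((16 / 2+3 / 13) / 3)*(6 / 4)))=-22074 / 107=-206.30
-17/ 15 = -1.13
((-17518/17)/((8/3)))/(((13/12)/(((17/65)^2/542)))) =-0.05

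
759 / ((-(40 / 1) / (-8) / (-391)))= -296769 / 5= -59353.80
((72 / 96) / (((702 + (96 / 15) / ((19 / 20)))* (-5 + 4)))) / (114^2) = -1 / 12280992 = -0.00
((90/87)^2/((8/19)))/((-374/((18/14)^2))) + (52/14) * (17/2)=972821921/30824332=31.56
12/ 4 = 3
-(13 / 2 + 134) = -281 / 2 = -140.50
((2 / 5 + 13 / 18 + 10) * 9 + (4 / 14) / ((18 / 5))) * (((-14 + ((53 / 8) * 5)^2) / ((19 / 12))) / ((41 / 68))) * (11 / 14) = 818229940099 / 9161040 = 89316.27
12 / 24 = 0.50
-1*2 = -2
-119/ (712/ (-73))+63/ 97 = 887495/ 69064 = 12.85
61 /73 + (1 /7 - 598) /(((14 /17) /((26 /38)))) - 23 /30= -506304247 /1019445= -496.65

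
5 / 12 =0.42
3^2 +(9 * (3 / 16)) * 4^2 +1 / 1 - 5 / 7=254 / 7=36.29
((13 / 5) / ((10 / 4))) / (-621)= -26 / 15525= -0.00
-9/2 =-4.50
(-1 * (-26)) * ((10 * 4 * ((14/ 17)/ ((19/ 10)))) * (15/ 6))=1126.93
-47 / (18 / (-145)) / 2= 6815 / 36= 189.31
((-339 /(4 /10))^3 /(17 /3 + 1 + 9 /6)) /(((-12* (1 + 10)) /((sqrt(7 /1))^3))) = 4869777375* sqrt(7) /1232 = 10457970.68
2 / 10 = 1 / 5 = 0.20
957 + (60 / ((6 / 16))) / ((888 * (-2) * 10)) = 956.99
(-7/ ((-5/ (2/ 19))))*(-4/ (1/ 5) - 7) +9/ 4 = -657/ 380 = -1.73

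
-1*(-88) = 88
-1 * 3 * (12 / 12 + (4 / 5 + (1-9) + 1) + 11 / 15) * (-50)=-670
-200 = -200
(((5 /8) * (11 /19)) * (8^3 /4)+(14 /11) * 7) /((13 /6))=69252 /2717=25.49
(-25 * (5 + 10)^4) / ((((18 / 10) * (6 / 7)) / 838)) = -687421875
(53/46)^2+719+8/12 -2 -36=4335647/6348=682.99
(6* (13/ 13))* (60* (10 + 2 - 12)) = 0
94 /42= 47 /21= 2.24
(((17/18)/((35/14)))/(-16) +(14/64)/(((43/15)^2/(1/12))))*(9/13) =-0.01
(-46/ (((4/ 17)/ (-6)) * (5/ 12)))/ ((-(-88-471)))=14076/ 2795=5.04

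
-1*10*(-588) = 5880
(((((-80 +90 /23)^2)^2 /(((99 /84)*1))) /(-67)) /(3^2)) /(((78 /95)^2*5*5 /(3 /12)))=-5925124023437500 /8469773765739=-699.56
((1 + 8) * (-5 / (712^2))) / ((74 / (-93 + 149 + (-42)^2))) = -20475 / 9378464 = -0.00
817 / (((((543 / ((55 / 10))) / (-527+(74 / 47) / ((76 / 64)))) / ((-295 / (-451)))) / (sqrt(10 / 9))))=-5954681495* sqrt(10) / 6278166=-2999.34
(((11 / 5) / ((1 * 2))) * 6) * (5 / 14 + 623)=287991 / 70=4114.16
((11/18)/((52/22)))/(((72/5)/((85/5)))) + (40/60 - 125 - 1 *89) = -7178195/33696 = -213.03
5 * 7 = 35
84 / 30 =14 / 5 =2.80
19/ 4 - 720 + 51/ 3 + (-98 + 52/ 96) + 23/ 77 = -1469917/ 1848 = -795.41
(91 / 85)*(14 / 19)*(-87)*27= -2992626 / 1615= -1853.02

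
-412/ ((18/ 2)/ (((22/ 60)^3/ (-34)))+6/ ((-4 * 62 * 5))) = 339990640/ 5122443993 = 0.07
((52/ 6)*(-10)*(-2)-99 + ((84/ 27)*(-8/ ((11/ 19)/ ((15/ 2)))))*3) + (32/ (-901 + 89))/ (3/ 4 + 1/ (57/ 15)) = -41874431/ 46893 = -892.98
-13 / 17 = -0.76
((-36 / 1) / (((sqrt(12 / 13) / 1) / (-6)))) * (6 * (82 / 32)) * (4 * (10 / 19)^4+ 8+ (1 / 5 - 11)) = -899157429 * sqrt(39) / 651605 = -8617.55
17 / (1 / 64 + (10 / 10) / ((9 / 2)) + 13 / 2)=9792 / 3881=2.52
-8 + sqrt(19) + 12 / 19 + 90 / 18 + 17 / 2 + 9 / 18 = 10.99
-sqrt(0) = 0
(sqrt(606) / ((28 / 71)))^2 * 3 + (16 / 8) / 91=59569609 / 5096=11689.48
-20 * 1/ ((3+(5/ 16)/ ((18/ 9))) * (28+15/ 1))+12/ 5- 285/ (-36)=2649917/ 260580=10.17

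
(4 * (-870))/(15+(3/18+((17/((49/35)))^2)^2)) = -50132880/313422241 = -0.16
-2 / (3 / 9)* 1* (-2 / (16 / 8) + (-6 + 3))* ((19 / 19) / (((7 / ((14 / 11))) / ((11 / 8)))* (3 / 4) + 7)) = 12 / 5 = 2.40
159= 159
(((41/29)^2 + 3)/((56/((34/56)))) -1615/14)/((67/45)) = -1710546885/22088024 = -77.44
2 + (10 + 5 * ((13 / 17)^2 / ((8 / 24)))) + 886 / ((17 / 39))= 593421 / 289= 2053.36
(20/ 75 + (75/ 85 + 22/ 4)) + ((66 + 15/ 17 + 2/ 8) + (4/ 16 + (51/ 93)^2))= 18215453/ 245055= 74.33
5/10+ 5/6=4/3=1.33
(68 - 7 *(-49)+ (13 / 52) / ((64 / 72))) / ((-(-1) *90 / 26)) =57031 / 480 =118.81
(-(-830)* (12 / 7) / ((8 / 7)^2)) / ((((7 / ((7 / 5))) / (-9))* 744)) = -5229 / 1984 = -2.64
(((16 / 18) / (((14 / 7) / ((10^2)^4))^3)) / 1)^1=1000000000000000000000000 / 9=111111111111111111111111.10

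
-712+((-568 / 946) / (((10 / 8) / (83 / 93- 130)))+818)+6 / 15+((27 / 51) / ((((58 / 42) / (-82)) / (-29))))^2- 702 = 830566.78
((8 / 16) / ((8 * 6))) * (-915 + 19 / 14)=-12791 / 1344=-9.52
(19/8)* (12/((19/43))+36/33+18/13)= 40257/572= 70.38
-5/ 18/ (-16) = 5/ 288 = 0.02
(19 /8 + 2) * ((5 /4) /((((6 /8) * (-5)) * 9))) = -35 /216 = -0.16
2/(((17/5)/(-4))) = -40/17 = -2.35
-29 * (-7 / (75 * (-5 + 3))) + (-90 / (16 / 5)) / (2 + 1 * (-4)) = 12.71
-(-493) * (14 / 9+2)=15776 / 9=1752.89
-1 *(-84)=84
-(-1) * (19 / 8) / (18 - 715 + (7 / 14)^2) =-19 / 5574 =-0.00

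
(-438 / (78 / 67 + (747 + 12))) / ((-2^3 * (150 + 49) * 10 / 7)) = 34237 / 135136920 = 0.00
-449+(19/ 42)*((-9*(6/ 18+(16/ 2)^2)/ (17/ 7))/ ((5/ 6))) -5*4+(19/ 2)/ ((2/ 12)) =-46021/ 85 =-541.42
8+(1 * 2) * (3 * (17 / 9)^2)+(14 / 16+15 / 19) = 127519 / 4104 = 31.07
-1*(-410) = 410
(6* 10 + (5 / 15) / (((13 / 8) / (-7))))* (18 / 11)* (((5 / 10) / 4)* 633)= 1084329 / 143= 7582.72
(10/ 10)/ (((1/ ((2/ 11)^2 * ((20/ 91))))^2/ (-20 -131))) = -966400/ 121242121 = -0.01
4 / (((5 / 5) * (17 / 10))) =40 / 17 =2.35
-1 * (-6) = 6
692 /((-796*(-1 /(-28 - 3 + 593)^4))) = 17258035794128 /199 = 86723797960.44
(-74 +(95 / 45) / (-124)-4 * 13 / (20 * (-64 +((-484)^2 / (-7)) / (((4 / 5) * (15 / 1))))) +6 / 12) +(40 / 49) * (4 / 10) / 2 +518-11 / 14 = 454404404812 / 1023752835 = 443.86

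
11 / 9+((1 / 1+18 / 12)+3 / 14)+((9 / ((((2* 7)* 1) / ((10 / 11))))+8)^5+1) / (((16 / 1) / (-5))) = -2838453381361021 / 194888459304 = -14564.50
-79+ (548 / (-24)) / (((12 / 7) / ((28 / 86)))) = -129005 / 1548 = -83.34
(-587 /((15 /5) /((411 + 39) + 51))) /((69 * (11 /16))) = -1568464 /759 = -2066.49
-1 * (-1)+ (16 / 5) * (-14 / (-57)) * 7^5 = 3765053 / 285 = 13210.71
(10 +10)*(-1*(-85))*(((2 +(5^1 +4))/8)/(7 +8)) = 935/6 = 155.83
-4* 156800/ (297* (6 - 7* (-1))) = -627200/ 3861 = -162.44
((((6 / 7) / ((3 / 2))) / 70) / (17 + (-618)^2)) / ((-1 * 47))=-2 / 4398050615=-0.00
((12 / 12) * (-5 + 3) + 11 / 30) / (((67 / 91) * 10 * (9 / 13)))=-57967 / 180900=-0.32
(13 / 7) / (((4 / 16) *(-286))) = -2 / 77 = -0.03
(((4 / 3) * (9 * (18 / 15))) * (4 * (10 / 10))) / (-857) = -288 / 4285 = -0.07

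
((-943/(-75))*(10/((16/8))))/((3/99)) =10373/5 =2074.60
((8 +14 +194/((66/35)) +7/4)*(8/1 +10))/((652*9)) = 16715/43032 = 0.39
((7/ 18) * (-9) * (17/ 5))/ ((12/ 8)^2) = -238/ 45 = -5.29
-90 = -90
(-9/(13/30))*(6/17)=-1620/221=-7.33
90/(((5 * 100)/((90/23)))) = 81/115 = 0.70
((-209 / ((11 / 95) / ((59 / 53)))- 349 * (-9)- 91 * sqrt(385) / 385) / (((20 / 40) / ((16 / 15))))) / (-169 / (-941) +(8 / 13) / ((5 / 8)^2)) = 117393739840 / 85338003- 5088928 * sqrt(385) / 17711661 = 1369.99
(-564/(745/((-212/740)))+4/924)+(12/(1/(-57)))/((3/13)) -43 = -95728545148/31837575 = -3006.78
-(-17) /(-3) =-17 /3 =-5.67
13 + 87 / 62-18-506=-31595 / 62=-509.60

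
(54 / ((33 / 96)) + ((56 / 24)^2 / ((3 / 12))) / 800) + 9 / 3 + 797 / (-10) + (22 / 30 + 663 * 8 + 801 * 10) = 265223999 / 19800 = 13395.15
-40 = -40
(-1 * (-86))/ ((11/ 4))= 344/ 11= 31.27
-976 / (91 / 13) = -976 / 7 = -139.43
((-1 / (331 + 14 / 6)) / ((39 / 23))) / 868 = -23 / 11284000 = -0.00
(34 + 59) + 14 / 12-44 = 301 / 6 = 50.17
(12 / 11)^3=1.30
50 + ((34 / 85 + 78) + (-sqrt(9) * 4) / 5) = 126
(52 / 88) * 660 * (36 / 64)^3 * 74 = 5136.46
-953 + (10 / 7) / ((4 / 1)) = -13337 / 14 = -952.64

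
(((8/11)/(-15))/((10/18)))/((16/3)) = -9/550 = -0.02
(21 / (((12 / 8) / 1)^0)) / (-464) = -21 / 464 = -0.05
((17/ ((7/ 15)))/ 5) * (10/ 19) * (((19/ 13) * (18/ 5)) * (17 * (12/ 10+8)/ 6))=239292/ 455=525.92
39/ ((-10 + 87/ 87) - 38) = -0.83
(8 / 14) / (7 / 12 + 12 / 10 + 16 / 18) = 720 / 3367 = 0.21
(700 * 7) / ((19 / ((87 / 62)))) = 213150 / 589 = 361.88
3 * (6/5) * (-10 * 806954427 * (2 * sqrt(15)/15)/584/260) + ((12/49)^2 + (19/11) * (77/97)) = 333301/232897 - 2420863281 * sqrt(15)/94900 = -98796.92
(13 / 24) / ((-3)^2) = 0.06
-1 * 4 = -4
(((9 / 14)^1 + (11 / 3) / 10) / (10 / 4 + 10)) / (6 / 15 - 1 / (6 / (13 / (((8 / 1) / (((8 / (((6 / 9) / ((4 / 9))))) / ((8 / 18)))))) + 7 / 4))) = -1696 / 65975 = -0.03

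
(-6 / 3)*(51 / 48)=-17 / 8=-2.12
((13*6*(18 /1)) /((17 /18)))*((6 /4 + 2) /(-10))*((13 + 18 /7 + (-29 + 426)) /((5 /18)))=-328434912 /425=-772788.03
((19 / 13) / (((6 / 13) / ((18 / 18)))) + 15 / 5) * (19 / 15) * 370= 26011 / 9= 2890.11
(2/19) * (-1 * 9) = -18/19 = -0.95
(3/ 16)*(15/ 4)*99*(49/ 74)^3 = 524126295/ 25934336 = 20.21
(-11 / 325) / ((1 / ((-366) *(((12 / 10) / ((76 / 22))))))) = 132858 / 30875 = 4.30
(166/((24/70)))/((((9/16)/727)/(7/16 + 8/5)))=68849081/54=1274982.98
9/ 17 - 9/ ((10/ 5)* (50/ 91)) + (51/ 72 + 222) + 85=3060487/ 10200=300.05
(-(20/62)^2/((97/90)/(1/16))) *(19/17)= -21375/3169378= -0.01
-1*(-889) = 889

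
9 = 9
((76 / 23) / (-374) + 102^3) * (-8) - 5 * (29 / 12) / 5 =-438168659449 / 51612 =-8489666.35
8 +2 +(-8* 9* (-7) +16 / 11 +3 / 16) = 90753 / 176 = 515.64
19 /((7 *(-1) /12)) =-228 /7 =-32.57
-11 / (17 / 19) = -209 / 17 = -12.29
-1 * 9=-9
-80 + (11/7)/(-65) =-36411/455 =-80.02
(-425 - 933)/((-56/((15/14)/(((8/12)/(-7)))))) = -4365/16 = -272.81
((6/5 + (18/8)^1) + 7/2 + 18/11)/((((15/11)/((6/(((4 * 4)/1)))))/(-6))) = -5667/400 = -14.17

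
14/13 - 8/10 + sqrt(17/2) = 18/65 + sqrt(34)/2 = 3.19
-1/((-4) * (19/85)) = 85/76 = 1.12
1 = 1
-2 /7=-0.29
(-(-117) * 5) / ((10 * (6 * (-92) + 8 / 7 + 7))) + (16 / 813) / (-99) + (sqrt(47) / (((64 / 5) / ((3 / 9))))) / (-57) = -815317 / 7565778 - 5 * sqrt(47) / 10944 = -0.11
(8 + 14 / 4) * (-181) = -4163 / 2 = -2081.50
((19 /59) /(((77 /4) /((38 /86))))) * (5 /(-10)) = -722 /195349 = -0.00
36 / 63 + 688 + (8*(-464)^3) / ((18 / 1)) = -44398130.98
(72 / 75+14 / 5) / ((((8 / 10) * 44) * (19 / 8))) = 47 / 1045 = 0.04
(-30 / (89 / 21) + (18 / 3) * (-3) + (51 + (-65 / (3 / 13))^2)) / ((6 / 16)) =508551904 / 2403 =211632.09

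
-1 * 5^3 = -125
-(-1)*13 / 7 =13 / 7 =1.86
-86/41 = -2.10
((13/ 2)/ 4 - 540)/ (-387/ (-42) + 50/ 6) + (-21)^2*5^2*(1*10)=324926553/ 2948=110219.32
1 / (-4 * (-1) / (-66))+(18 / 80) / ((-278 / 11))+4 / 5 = -174683 / 11120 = -15.71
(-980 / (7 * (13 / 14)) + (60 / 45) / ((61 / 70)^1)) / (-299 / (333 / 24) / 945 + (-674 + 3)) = 0.22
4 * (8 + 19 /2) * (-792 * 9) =-498960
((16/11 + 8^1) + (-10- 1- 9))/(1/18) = -2088/11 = -189.82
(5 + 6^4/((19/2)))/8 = 2687/152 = 17.68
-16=-16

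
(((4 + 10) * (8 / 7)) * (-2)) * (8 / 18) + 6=-74 / 9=-8.22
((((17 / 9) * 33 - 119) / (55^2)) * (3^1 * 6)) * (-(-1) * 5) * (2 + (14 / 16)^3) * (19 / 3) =-441541 / 15488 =-28.51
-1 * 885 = -885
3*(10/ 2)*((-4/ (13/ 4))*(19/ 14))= -2280/ 91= -25.05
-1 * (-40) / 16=2.50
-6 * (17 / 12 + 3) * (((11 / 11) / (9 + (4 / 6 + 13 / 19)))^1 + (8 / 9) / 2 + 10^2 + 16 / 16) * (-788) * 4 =22518438812 / 2655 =8481521.21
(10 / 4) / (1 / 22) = 55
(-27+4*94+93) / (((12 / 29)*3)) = 6409 / 18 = 356.06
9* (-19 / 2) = -171 / 2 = -85.50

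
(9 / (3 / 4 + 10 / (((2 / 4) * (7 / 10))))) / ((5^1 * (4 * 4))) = 63 / 16420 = 0.00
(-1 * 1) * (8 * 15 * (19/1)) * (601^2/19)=-43344120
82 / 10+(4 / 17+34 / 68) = 1519 / 170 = 8.94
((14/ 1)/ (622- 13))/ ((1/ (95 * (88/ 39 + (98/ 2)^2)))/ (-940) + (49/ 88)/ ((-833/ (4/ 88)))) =-756.48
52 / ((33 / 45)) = 780 / 11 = 70.91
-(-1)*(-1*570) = -570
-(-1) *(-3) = -3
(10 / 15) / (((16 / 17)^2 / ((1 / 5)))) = 0.15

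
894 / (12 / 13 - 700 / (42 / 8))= -17433 / 2582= -6.75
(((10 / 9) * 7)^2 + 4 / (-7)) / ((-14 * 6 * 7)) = -8494 / 83349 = -0.10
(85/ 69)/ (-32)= -85/ 2208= -0.04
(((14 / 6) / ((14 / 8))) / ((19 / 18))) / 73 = 24 / 1387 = 0.02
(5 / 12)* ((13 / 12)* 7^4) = 156065 / 144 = 1083.78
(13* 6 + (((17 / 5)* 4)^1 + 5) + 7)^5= 37294844329568 / 3125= 11934350185.46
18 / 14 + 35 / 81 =974 / 567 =1.72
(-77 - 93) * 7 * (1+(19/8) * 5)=-61285/4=-15321.25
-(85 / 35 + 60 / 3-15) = -52 / 7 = -7.43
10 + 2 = 12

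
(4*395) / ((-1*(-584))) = 395 / 146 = 2.71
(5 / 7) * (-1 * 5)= -25 / 7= -3.57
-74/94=-37/47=-0.79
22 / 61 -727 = -44325 / 61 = -726.64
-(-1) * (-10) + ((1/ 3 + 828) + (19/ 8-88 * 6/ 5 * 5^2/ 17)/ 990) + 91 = 122411843/ 134640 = 909.18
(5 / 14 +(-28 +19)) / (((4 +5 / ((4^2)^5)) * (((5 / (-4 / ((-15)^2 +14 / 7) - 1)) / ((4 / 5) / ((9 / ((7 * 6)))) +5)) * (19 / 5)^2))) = 0.27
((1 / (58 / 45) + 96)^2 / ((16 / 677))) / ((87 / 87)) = 21329405613 / 53824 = 396280.57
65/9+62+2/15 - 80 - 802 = -36569/45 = -812.64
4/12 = 0.33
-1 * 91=-91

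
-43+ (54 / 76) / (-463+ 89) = -611143 / 14212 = -43.00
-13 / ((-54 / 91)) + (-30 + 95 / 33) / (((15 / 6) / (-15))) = 109673 / 594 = 184.63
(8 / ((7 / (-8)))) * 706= -45184 / 7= -6454.86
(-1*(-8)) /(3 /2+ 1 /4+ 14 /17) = 544 /175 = 3.11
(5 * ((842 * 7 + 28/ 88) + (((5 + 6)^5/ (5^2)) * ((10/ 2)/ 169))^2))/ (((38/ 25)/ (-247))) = -3316072665485/ 96668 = -34303726.83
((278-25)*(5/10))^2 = 16002.25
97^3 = 912673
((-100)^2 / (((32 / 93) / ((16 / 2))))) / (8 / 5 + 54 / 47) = 27318750 / 323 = 84578.17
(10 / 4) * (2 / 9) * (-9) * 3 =-15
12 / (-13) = -12 / 13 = -0.92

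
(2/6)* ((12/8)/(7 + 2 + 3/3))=1/20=0.05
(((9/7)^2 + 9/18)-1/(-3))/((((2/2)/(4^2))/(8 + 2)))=397.82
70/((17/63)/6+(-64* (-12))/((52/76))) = 343980/5515997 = 0.06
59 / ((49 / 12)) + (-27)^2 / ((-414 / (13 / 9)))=26835 / 2254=11.91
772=772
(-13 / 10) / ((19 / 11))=-143 / 190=-0.75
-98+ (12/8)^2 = -383/4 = -95.75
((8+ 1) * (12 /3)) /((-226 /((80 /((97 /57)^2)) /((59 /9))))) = -42107040 /62729803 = -0.67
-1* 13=-13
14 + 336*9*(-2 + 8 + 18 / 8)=24962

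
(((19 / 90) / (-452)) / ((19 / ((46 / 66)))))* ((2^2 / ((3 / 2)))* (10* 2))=-0.00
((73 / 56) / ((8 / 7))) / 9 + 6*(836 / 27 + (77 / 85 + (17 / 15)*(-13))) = 5039933 / 48960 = 102.94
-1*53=-53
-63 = -63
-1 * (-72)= 72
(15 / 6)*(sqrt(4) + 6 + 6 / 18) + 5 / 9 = 385 / 18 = 21.39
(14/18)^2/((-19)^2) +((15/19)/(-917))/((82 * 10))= 7364395/4397495508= 0.00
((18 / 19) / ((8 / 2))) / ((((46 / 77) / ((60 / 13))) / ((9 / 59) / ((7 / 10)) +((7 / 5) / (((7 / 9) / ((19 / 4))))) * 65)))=59300505 / 58292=1017.30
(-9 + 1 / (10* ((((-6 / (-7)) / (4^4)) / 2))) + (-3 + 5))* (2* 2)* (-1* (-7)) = 22148 / 15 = 1476.53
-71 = -71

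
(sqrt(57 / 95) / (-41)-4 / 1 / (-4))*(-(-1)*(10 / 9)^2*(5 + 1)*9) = 200 / 3-40*sqrt(15) / 123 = 65.41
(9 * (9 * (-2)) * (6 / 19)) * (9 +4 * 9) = -43740 / 19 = -2302.11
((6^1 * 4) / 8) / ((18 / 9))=3 / 2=1.50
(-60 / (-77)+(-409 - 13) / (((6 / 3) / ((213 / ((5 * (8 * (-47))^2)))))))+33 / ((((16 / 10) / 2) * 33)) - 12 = -546167731 / 54429760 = -10.03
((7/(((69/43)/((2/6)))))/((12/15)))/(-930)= -301/154008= -0.00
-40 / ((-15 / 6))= 16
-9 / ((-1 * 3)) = 3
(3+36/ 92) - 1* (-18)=492/ 23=21.39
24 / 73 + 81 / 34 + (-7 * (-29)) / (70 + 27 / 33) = 10784197 / 1933478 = 5.58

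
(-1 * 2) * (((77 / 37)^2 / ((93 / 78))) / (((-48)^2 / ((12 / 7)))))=-11011 / 2037072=-0.01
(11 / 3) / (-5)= -11 / 15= -0.73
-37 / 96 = -0.39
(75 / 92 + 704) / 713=64843 / 65596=0.99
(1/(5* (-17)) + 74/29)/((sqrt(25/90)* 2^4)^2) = 56349/1577600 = 0.04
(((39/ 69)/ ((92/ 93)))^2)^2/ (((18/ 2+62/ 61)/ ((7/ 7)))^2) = 47041175843649/ 44285175420346624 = 0.00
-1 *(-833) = 833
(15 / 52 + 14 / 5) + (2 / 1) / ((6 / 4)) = 3449 / 780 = 4.42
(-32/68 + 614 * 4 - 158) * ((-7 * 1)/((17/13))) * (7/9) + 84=-24661462/2601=-9481.53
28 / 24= 1.17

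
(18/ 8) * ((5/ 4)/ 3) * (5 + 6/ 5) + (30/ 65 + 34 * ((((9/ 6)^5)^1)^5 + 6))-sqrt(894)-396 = 187210275147447/ 218103808-sqrt(894) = 858324.10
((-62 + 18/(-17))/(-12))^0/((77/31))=31/77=0.40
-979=-979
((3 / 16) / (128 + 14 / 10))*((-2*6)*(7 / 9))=-35 / 2588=-0.01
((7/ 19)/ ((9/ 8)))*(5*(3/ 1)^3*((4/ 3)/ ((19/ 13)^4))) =31988320/ 2476099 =12.92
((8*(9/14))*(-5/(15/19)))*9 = -2052/7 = -293.14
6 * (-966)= -5796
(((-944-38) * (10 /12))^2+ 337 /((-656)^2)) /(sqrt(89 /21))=2593645833433 * sqrt(1869) /344699136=325293.31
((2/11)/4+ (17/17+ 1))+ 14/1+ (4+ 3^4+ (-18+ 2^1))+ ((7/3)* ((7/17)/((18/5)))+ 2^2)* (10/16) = 7085747/80784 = 87.71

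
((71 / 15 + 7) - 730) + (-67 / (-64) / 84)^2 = -103794452563 / 144506880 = -718.27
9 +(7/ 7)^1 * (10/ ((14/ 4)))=83/ 7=11.86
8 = 8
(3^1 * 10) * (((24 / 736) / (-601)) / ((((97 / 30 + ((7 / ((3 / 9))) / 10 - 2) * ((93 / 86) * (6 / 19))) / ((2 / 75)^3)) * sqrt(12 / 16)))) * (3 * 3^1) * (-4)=78432 * sqrt(3) / 345946493125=0.00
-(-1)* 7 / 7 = 1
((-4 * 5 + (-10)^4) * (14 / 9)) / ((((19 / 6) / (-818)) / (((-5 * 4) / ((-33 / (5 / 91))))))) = -3265456000 / 24453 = -133540.10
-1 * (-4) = 4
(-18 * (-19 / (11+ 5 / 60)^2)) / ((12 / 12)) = 2592 / 931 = 2.78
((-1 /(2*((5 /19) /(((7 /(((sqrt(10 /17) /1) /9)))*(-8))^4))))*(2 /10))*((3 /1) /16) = -8303952849696 /625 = -13286324559.51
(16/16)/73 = 1/73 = 0.01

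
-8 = -8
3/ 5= 0.60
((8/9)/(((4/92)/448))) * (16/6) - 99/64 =42202511/1728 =24422.75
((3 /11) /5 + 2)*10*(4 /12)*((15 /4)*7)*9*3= 106785 /22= 4853.86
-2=-2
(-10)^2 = 100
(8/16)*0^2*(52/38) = 0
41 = 41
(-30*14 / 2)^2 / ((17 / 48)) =2116800 / 17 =124517.65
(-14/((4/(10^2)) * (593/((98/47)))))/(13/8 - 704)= 274400/156607149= 0.00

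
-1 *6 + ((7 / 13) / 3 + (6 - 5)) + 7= 85 / 39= 2.18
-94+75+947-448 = 480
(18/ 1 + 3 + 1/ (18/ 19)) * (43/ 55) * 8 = 68284/ 495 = 137.95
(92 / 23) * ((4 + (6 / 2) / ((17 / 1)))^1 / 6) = 142 / 51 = 2.78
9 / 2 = 4.50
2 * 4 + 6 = 14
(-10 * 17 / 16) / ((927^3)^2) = -85 / 5076546772157346312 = -0.00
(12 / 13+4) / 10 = 32 / 65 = 0.49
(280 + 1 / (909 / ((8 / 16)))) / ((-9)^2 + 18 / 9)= 509041 / 150894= 3.37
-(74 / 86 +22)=-983 / 43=-22.86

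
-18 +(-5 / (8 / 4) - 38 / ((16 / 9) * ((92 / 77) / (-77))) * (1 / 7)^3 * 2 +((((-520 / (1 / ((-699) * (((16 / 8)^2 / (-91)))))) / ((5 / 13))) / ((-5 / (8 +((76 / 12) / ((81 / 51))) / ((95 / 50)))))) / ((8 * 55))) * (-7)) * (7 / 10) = -25916465813 / 27324000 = -948.49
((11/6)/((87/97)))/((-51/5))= -0.20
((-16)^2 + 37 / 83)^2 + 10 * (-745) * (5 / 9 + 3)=39275.55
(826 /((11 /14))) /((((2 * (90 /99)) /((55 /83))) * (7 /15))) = 68145 /83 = 821.02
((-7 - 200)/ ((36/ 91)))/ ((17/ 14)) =-14651/ 34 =-430.91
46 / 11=4.18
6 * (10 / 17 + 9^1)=978 / 17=57.53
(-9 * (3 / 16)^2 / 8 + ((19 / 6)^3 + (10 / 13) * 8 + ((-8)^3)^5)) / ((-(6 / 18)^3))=25292215507285483535 / 26624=949978046397441.54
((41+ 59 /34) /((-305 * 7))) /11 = -1453 /798490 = -0.00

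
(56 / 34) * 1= 1.65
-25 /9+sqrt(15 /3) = -25 /9+sqrt(5) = -0.54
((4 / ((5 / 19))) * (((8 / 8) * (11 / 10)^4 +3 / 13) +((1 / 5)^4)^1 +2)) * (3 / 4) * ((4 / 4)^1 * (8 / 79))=27390837 / 6418750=4.27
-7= -7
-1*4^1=-4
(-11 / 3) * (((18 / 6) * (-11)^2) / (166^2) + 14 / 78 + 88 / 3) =-349042243 / 3224052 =-108.26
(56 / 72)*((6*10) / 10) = 14 / 3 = 4.67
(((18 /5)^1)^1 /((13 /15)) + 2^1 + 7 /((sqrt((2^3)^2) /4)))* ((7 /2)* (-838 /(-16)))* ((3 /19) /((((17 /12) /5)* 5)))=6625647 /33592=197.24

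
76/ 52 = 19/ 13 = 1.46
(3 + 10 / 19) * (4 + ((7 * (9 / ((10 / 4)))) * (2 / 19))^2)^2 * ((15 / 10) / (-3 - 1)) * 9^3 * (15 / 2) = -272570227742187 / 309512375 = -880644.04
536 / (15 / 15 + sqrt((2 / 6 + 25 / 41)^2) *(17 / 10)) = 329640 / 1601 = 205.90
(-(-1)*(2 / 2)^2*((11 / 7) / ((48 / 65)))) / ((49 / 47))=33605 / 16464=2.04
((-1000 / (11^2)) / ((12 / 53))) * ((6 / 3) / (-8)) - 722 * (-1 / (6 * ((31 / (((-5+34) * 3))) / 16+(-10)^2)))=1044013279 / 101081706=10.33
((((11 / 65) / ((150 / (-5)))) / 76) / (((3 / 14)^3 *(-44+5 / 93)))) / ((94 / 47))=0.00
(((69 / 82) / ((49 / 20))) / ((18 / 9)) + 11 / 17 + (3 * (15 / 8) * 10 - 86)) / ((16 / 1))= -3952351 / 2185792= -1.81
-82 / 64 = -41 / 32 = -1.28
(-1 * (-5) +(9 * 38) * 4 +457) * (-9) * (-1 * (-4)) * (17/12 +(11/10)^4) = -47446227/250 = -189784.91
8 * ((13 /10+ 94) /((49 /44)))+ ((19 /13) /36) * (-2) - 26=37753117 /57330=658.52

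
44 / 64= 11 / 16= 0.69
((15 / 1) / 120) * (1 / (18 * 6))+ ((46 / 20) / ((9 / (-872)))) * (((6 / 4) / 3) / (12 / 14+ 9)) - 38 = -212987 / 4320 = -49.30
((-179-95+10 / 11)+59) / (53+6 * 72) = -471 / 1067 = -0.44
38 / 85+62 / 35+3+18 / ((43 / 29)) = 17.36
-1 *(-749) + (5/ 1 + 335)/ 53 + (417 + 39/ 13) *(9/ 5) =80105/ 53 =1511.42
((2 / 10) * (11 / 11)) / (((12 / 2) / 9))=3 / 10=0.30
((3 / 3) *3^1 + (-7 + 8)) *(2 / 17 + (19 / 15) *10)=2608 / 51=51.14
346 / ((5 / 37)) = 12802 / 5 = 2560.40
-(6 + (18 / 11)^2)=-1050 / 121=-8.68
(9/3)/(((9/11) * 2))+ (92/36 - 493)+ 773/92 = -480.21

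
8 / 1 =8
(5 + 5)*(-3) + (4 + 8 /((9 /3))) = -70 /3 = -23.33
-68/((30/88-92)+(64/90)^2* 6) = 2019600/2632163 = 0.77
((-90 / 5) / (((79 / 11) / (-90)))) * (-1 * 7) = -1578.99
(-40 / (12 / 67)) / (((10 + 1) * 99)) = -670 / 3267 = -0.21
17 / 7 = 2.43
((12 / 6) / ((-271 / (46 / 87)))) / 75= -92 / 1768275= -0.00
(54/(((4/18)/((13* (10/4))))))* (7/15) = 7371/2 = 3685.50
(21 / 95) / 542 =21 / 51490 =0.00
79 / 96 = 0.82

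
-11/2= -5.50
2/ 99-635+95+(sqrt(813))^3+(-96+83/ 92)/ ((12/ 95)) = -47100659/ 36432+813 * sqrt(813) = 21888.36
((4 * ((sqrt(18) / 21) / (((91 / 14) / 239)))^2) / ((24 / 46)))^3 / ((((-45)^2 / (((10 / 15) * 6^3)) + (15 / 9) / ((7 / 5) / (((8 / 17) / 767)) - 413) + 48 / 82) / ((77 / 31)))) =89468052879430034034690646016 / 6968045738573623954341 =12839762.57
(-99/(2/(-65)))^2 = 41409225/4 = 10352306.25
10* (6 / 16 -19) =-745 / 4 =-186.25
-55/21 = -2.62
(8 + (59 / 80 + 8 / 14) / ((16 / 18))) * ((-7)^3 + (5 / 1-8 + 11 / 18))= -263830829 / 80640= -3271.71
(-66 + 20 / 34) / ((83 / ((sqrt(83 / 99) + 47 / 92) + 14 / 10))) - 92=-15172742 / 162265 - 1112 * sqrt(913) / 46563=-94.23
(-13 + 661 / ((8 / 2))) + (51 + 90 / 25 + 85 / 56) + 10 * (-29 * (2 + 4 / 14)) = -127257 / 280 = -454.49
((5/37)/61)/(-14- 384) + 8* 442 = 3176339291/898286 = 3536.00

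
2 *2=4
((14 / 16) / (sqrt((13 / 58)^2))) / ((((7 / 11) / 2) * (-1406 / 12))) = -957 / 9139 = -0.10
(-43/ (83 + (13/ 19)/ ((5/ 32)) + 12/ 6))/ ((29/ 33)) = -134805/ 246239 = -0.55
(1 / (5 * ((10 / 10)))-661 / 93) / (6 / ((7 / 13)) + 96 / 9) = -11242 / 35495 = -0.32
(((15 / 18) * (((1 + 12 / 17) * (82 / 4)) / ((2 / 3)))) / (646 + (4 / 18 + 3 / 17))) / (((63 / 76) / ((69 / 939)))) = 2597965 / 433375418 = 0.01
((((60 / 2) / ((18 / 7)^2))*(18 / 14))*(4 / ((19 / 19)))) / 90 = 7 / 27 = 0.26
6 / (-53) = -0.11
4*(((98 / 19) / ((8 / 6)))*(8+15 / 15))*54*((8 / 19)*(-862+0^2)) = -985328064 / 361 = -2729440.62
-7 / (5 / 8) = -56 / 5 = -11.20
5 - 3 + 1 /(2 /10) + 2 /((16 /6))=31 /4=7.75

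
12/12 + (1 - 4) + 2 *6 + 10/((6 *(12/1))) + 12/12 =401/36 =11.14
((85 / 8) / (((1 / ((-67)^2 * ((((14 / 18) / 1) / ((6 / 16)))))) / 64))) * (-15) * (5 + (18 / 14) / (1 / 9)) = -14163692800 / 9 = -1573743644.44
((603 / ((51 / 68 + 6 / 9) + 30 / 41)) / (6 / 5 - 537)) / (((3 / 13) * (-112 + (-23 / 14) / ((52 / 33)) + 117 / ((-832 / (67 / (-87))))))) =51698100480 / 2572015473607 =0.02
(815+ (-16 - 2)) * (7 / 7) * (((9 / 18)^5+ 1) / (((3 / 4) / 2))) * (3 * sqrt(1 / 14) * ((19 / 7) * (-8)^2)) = 3997752 * sqrt(14) / 49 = 305269.76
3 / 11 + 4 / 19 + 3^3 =5744 / 209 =27.48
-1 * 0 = 0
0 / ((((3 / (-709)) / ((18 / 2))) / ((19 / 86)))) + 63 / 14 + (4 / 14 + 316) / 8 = 1233 / 28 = 44.04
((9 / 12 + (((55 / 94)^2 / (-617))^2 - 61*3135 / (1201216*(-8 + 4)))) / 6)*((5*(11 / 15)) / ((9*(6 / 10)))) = 387724289940870330085 / 4337895930058844775936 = 0.09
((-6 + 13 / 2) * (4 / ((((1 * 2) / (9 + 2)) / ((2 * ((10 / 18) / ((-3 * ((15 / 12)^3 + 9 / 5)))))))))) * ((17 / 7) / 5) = -119680 / 226989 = -0.53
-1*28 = -28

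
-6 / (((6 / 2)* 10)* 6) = -1 / 30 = -0.03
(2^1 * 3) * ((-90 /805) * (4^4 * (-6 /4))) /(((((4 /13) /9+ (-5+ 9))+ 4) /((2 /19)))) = 2426112 /718865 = 3.37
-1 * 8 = -8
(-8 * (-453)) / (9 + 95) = 453 / 13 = 34.85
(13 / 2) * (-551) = -7163 / 2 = -3581.50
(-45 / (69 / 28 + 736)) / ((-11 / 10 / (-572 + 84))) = -27.03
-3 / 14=-0.21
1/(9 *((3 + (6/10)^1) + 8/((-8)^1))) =5/117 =0.04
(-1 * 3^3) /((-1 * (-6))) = -9 /2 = -4.50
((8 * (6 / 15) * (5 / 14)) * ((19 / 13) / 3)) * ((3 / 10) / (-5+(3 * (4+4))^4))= 76 / 150955805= 0.00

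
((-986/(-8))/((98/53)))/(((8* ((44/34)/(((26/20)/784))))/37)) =0.40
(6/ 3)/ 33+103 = 3401/ 33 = 103.06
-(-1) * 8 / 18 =4 / 9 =0.44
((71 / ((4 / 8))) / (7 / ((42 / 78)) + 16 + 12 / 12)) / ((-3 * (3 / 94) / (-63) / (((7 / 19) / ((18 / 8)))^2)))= 83.51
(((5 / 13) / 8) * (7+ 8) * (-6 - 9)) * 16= -2250 / 13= -173.08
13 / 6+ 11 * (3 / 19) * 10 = 2227 / 114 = 19.54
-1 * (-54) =54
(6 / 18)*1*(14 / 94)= 7 / 141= 0.05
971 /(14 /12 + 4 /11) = 64086 /101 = 634.51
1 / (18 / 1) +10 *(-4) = -719 / 18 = -39.94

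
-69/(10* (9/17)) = -391/30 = -13.03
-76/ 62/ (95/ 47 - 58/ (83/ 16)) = 148238/ 1107661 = 0.13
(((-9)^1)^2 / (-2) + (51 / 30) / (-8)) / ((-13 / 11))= 35827 / 1040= 34.45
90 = 90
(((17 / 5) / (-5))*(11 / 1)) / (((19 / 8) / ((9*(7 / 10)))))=-47124 / 2375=-19.84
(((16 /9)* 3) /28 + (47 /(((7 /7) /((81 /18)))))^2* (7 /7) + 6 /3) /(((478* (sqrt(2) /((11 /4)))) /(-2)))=-41334623* sqrt(2) /160608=-363.97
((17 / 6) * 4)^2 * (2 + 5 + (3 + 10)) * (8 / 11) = 184960 / 99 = 1868.28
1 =1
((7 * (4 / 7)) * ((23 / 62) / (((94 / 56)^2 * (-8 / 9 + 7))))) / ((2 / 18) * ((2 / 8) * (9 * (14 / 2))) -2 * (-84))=185472 / 365335465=0.00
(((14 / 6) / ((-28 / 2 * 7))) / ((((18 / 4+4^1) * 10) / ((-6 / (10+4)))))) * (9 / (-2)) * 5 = -9 / 3332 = -0.00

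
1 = 1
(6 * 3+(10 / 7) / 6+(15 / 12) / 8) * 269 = 3325109 / 672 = 4948.08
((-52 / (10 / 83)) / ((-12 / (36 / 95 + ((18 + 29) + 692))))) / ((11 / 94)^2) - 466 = 334760042252 / 172425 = 1941482.05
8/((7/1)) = 8/7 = 1.14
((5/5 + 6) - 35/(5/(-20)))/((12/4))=49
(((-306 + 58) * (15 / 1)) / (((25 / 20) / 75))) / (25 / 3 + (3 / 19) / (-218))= -2773483200 / 103541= -26786.33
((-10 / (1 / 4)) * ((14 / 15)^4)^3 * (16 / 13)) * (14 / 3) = -101595490976530432 / 1012021435546875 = -100.39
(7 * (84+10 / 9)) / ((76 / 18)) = 2681 / 19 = 141.11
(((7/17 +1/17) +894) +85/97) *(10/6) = 7382135/4947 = 1492.24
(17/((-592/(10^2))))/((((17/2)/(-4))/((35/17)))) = 1750/629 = 2.78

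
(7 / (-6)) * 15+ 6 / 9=-16.83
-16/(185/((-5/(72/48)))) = 32/111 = 0.29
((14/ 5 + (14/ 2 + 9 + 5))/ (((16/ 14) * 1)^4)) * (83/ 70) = 3387811/ 204800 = 16.54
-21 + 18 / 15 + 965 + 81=5131 / 5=1026.20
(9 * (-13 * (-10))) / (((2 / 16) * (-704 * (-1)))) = 585 / 44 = 13.30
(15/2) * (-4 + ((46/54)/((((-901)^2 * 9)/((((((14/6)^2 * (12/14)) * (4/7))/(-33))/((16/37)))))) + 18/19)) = -11327108141905/494747248644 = -22.89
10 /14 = 5 /7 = 0.71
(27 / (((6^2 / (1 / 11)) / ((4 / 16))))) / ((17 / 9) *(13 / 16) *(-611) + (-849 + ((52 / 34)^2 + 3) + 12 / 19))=-148257 / 15488460647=-0.00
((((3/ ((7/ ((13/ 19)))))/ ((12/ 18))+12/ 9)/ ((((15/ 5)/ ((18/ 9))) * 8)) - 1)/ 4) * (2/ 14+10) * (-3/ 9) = 579431/ 804384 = 0.72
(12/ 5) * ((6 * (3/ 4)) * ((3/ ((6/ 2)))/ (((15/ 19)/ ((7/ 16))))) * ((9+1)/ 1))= 1197/ 20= 59.85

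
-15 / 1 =-15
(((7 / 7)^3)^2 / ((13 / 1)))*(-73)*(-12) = 876 / 13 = 67.38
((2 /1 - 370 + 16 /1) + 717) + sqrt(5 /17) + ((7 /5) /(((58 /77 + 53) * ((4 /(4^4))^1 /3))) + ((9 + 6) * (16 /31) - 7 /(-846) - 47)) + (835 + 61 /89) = sqrt(85) /17 + 56344106364827 /48304489230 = 1166.98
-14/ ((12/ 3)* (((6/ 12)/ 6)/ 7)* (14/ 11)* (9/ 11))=-282.33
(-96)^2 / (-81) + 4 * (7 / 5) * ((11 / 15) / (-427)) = -1561732 / 13725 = -113.79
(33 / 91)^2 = 1089 / 8281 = 0.13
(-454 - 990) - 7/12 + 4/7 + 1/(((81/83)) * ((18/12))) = -9820409/6804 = -1443.33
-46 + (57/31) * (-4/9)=-4354/93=-46.82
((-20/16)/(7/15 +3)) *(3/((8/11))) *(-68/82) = 1.23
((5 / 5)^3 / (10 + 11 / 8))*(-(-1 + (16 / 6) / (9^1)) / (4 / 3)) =38 / 819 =0.05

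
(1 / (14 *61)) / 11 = 0.00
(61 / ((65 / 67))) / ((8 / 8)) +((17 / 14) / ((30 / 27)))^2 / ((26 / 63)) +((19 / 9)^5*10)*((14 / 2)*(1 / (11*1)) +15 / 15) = 303904894207 / 404157600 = 751.95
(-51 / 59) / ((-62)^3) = 51 / 14061352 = 0.00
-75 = -75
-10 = -10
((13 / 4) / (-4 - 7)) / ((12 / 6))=-0.15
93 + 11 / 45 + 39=5951 / 45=132.24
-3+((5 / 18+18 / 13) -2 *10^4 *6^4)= -6065280313 / 234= -25920001.34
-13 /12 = -1.08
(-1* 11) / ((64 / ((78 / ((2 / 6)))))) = -1287 / 32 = -40.22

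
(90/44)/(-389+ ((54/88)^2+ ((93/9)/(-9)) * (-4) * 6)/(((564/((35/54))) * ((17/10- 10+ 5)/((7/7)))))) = -0.01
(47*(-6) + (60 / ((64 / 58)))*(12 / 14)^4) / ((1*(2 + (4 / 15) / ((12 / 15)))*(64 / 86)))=-145.50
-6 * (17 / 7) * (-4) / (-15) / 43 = -136 / 1505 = -0.09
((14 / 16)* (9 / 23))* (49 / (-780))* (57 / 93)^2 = -371469 / 45974240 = -0.01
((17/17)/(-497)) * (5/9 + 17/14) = -223/62622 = -0.00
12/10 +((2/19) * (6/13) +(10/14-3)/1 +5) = 34259/8645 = 3.96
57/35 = 1.63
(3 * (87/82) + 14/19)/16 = 6107/24928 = 0.24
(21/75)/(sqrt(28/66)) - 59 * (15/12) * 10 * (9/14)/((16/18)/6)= -358425/112+sqrt(462)/50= -3199.79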